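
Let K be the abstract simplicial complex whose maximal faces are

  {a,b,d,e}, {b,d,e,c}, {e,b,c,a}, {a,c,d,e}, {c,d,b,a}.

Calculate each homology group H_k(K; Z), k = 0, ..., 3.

H_0 ≅ Z,  H_1 = 0,  H_2 = 0,  H_3 ≅ Z.

Order the vertices as a < b < c < d < e. Listing each simplex with vertices in this order, K has dimension 3 with simplices:

  0-simplices (5): a, b, c, d, e
  1-simplices (10): ab, ac, ad, ae, bc, bd, be, cd, ce, de
  2-simplices (10): abc, abd, abe, acd, ace, ade, bcd, bce, bde, cde
  3-simplices (5): abcd, abce, abde, acde, bcde

giving chain groups C_0 ≅ Z^5, C_1 ≅ Z^10, C_2 ≅ Z^10, C_3 ≅ Z^5.

The boundary map ∂_1: C_1 → C_0 sends each edge [p,q] (with p < q) to q − p.
This gives a 5×10 integer matrix of rank 4; reducing to Smith normal form yields diagonal entries (1,1,1,1).

The boundary map ∂_2: C_2 → C_1 acts by ∂[p,q,r] = [q,r] − [p,r] + [p,q]. For instance
  ∂abd = bd − ad + ab,
  ∂bde = de − be + bd.
The resulting 10×10 matrix has rank 6, and its Smith normal form has invariant factors (1,1,1,1,1,1).

∂_3: C_3 → C_2 sends each 3-simplex σ to the alternating sum Σ_i (−1)^i (σ with its i-th vertex removed). For instance
  ∂bcde = cde − bde + bce − bcd,
  ∂abcd = bcd − acd + abd − abc.
As a 10×5 matrix over Z this has rank 4, with invariant factors (1,1,1,1).

Reading off H_k = ker ∂_k / im ∂_{k+1}:

  H_0: rank C_0 − rank ∂_1 = 5 − 4 = 1, and the invariant factors of ∂_1 are all 1, so H_0 = Z.
  H_1: rank ker ∂_1 − rank ∂_2 = (10 − 4) − 6 = 0, and the invariant factors of ∂_2 are all 1, so H_1 = 0.
  H_2: rank ker ∂_2 − rank ∂_3 = (10 − 6) − 4 = 0, and the invariant factors of ∂_3 are all 1, so H_2 = 0.
  H_3: rank ker ∂_3 − rank ∂_4 = (5 − 4) − 0 = 1, and there is no ∂_4, so H_3 = Z.

(K is a triangulation of the 3-sphere S^3.)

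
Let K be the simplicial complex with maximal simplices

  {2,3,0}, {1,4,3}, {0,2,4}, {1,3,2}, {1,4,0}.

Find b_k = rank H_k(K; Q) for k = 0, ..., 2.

Order the vertices as 0 < 1 < 2 < 3 < 4. Listing each simplex with vertices in this order, K has dimension 2 with simplices:

  0-simplices (5): [0], [1], [2], [3], [4]
  1-simplices (10): [0,1], [0,2], [0,3], [0,4], [1,2], [1,3], [1,4], [2,3], [2,4], [3,4]
  2-simplices (5): [0,1,4], [0,2,3], [0,2,4], [1,2,3], [1,3,4]

giving chain groups C_0 ≅ Z^5, C_1 ≅ Z^10, C_2 ≅ Z^5.

Boundary ∂_1: C_1 → C_0 maps an edge to its endpoints' difference, ∂[p,q] = q − p.
The resulting 5×10 matrix has rank 4, and its Smith normal form has invariant factors (1,1,1,1).

∂_2: C_2 → C_1 sends each 2-simplex [p,q,r] to [q,r] − [p,r] + [p,q]. For instance
  ∂[0,2,4] = [2,4] − [0,4] + [0,2],
  ∂[0,1,4] = [1,4] − [0,4] + [0,1].
The 10×5 boundary matrix has rank 5 and Smith normal form diag(1,1,1,1,1).

Computing H_k = (kernel of ∂_k) / (image of ∂_{k+1}):

  H_0: rank C_0 − rank ∂_1 = 5 − 4 = 1, and the invariant factors of ∂_1 are all 1, so H_0 = Z.
  H_1: rank ker ∂_1 − rank ∂_2 = (10 − 4) − 5 = 1, and the invariant factors of ∂_2 are all 1, so H_1 = Z.
  H_2: rank ker ∂_2 − rank ∂_3 = (5 − 5) − 0 = 0, and there is no ∂_3, so H_2 = 0.

(K is a triangulation of the Möbius band.)

Hence the Betti numbers are b_0 = 1, b_1 = 1, b_2 = 0.

b_0 = 1, b_1 = 1, b_2 = 0.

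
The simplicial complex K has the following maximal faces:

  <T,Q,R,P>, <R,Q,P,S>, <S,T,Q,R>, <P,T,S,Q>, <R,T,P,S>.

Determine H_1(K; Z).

H_1 = 0.

Take the total order P < Q < R < S < T on the vertex set. Then K (dimension 3) consists of the simplices:

  0-simplices (5): P, Q, R, S, T
  1-simplices (10): PQ, PR, PS, PT, QR, QS, QT, RS, RT, ST
  2-simplices (10): PQR, PQS, PQT, PRS, PRT, PST, QRS, QRT, QST, RST
  3-simplices (5): PQRS, PQRT, PQST, PRST, QRST

so the chain groups are C_0 ≅ Z^5, C_1 ≅ Z^10, C_2 ≅ Z^10, C_3 ≅ Z^5.

The boundary map ∂_1: C_1 → C_0 sends each edge [p,q] (with p < q) to q − p.
The resulting 5×10 matrix has rank 4, and its Smith normal form has invariant factors (1,1,1,1).

∂_2: C_2 → C_1 acts by ∂[p,q,r] = [q,r] − [p,r] + [p,q]. For instance
  ∂PQS = QS − PS + PQ,
  ∂PST = ST − PT + PS.
This gives a 10×10 integer matrix of rank 6; reducing to Smith normal form yields diagonal entries (1,1,1,1,1,1).

∂_3: C_3 → C_2 sends each 3-simplex σ to the alternating sum Σ_i (−1)^i (σ with its i-th vertex removed). For instance
  ∂QRST = RST − QST + QRT − QRS,
  ∂PQRT = QRT − PRT + PQT − PQR.
As a 10×5 matrix over Z this has rank 4, with invariant factors (1,1,1,1).

Computing H_k = (kernel of ∂_k) / (image of ∂_{k+1}):

  H_1: rank ker ∂_1 − rank ∂_2 = (10 − 4) − 6 = 0, and the invariant factors of ∂_2 are all 1, so H_1 ≅ 0.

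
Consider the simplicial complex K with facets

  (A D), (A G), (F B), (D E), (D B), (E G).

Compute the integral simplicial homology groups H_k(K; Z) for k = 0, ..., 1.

K has 6 vertices, 6 edges.
rank ∂_0 = 0, rank ∂_1 = 5 ⇒ b_0 = 6 − 0 − 5 = 1; all invariant factors of ∂_1 are 1 so no torsion. So H_0 ≅ Z.
rank ∂_1 = 5, rank ∂_2 = 0 ⇒ b_1 = 6 − 5 − 0 = 1. So H_1 ≅ Z.

H_0 ≅ Z,  H_1 ≅ Z.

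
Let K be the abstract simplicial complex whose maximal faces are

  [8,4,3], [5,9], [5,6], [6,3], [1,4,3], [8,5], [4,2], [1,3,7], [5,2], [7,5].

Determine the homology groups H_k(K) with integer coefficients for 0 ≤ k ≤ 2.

Order the vertices as 1 < 2 < 3 < 4 < 5 < 6 < 7 < 8 < 9. Listing each simplex with vertices in this order, K has dimension 2 with simplices:

  0-simplices (9): [1], [2], [3], [4], [5], [6], [7], [8], [9]
  1-simplices (14): [1,3], [1,4], [1,7], [2,4], [2,5], [3,4], [3,6], [3,7], [3,8], [4,8], [5,6], [5,7], [5,8], [5,9]
  2-simplices (3): [1,3,4], [1,3,7], [3,4,8]

so the chain groups are C_0 ≅ Z^9, C_1 ≅ Z^14, C_2 ≅ Z^3.

The boundary map ∂_1: C_1 → C_0 sends each edge [p,q] (with p < q) to q − p. For instance
  ∂[1,3] = [3] − [1].
The resulting 9×14 matrix has rank 8, and its Smith normal form has invariant factors (1,1,1,1,1,1,1,1).

Boundary ∂_2: C_2 → C_1 acts by ∂[p,q,r] = [q,r] − [p,r] + [p,q]. For instance
  ∂[3,4,8] = [4,8] − [3,8] + [3,4],
  ∂[1,3,7] = [3,7] − [1,7] + [1,3].
This gives a 14×3 integer matrix of rank 3; reducing to Smith normal form yields diagonal entries (1,1,1).

Reading off H_k = ker ∂_k / im ∂_{k+1}:

  H_0: rank C_0 − rank ∂_1 = 9 − 8 = 1, and the invariant factors of ∂_1 are all 1, so H_0 = Z.
  H_1: rank ker ∂_1 − rank ∂_2 = (14 − 8) − 3 = 3, and the invariant factors of ∂_2 are all 1, so H_1 = Z^3.
  H_2: rank ker ∂_2 − rank ∂_3 = (3 − 3) − 0 = 0, and there is no ∂_3, so H_2 = 0.

As a check, the Euler characteristic is 9 − 14 + 3 = -2, which agrees with 1 − 3 + 0 = -2.

H_0 ≅ Z,  H_1 ≅ Z^3,  H_2 = 0.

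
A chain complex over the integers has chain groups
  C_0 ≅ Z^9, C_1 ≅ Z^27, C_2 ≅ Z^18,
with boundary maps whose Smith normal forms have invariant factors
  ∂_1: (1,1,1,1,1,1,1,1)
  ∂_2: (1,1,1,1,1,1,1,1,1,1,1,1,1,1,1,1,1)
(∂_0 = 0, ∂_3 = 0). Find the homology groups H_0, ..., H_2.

H_0 = Z,  H_1 = Z^2,  H_2 = Z.

H_0: b_0 = 9 − 0 − 8 = 1; torsion from ∂_1 factors > 1: none. So H_0 = Z.
H_1: b_1 = 27 − 8 − 17 = 2; torsion from ∂_2 factors > 1: none. So H_1 = Z^2.
H_2: b_2 = 18 − 17 − 0 = 1; torsion from ∂_3 factors > 1: none. So H_2 = Z.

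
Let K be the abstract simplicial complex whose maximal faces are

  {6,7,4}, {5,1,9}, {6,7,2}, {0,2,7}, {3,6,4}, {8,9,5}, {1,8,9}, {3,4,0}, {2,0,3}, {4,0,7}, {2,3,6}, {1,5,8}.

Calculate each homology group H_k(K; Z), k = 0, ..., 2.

Fix the vertex order 0 < 1 < 2 < 3 < 4 < 5 < 6 < 7 < 8 < 9 and write every simplex with vertices in increasing order. Then dim K = 2 and the simplices of K are:

  0-simplices (10): [0], [1], [2], [3], [4], [5], [6], [7], [8], [9]
  1-simplices (18): [0,2], [0,3], [0,4], [0,7], [1,5], [1,8], [1,9], [2,3], [2,6], [2,7], [3,4], [3,6], [4,6], [4,7], [5,8], [5,9], [6,7], [8,9]
  2-simplices (12): [0,2,3], [0,2,7], [0,3,4], [0,4,7], [1,5,8], [1,5,9], [1,8,9], [2,3,6], [2,6,7], [3,4,6], [4,6,7], [5,8,9]

giving chain groups C_0 ≅ Z^10, C_1 ≅ Z^18, C_2 ≅ Z^12.

∂_1: C_1 → C_0 maps an edge to its endpoints' difference, ∂[p,q] = q − p. For instance
  ∂[3,4] = [4] − [3].
As a 10×18 matrix over Z this has rank 8, with invariant factors (1,1,1,1,1,1,1,1).

The boundary map ∂_2: C_2 → C_1 acts by ∂[p,q,r] = [q,r] − [p,r] + [p,q]. For instance
  ∂[0,2,7] = [2,7] − [0,7] + [0,2],
  ∂[5,8,9] = [8,9] − [5,9] + [5,8].
As a 18×12 matrix over Z this has rank 10, with invariant factors (1,1,1,1,1,1,1,1,1,1).

Reading off H_k = ker ∂_k / im ∂_{k+1}:

  H_0: rank C_0 − rank ∂_1 = 10 − 8 = 2, and the invariant factors of ∂_1 are all 1, so H_0 ≅ Z^2.
  H_1: rank ker ∂_1 − rank ∂_2 = (18 − 8) − 10 = 0, and the invariant factors of ∂_2 are all 1, so H_1 ≅ 0.
  H_2: rank ker ∂_2 − rank ∂_3 = (12 − 10) − 0 = 2, and there is no ∂_3, so H_2 ≅ Z^2.

As a check, the Euler characteristic is 10 − 18 + 12 = 4, which agrees with 2 − 0 + 2 = 4.

H_0 ≅ Z^2,  H_1 = 0,  H_2 ≅ Z^2.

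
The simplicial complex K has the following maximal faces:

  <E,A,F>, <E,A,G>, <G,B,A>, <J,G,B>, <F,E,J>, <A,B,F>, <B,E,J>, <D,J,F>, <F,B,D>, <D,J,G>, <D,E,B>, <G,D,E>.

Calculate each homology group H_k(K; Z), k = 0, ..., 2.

H_0 = Z,  H_1 = Z_2,  H_2 = 0.

Take the total order A < B < D < E < F < G < J on the vertex set. Then K (dimension 2) consists of the simplices:

  0-simplices (7): A, B, D, E, F, G, J
  1-simplices (18): AB, AE, AF, AG, BD, BE, BF, BG, BJ, DE, DF, DG, DJ, EF, EG, EJ, FJ, GJ
  2-simplices (12): ABF, ABG, AEF, AEG, BDE, BDF, BEJ, BGJ, DEG, DFJ, DGJ, EFJ

Hence C_0 ≅ Z^7, C_1 ≅ Z^18, C_2 ≅ Z^12.

The boundary map ∂_1: C_1 → C_0 sends each edge [p,q] (with p < q) to q − p.
This gives a 7×18 integer matrix of rank 6; reducing to Smith normal form yields diagonal entries (1,1,1,1,1,1).

∂_2: C_2 → C_1 maps a triangle to the signed sum of its edges. For instance
  ∂BEJ = EJ − BJ + BE,
  ∂DGJ = GJ − DJ + DG.
This gives a 18×12 integer matrix of rank 12; reducing to Smith normal form yields diagonal entries (1,1,1,1,1,1,1,1,1,1,1,2).

Reading off H_k = ker ∂_k / im ∂_{k+1}:

  H_0: rank C_0 − rank ∂_1 = 7 − 6 = 1, and the invariant factors of ∂_1 are all 1, so H_0 ≅ Z.
  H_1: rank ker ∂_1 − rank ∂_2 = (18 − 6) − 12 = 0, and ∂_2 has invariant factor 2 > 1, so H_1 ≅ Z_2.
  H_2: rank ker ∂_2 − rank ∂_3 = (12 − 12) − 0 = 0, and there is no ∂_3, so H_2 ≅ 0.

(K is a triangulation of the real projective plane RP^2.)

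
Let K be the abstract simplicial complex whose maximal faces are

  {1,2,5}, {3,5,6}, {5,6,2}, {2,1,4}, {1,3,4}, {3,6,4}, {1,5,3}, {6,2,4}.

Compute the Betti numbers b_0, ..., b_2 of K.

b_0 = 1, b_1 = 0, b_2 = 1.

Order the vertices as 1 < 2 < 3 < 4 < 5 < 6. Listing each simplex with vertices in this order, K has dimension 2 with simplices:

  0-simplices (6): [1], [2], [3], [4], [5], [6]
  1-simplices (12): [1,2], [1,3], [1,4], [1,5], [2,4], [2,5], [2,6], [3,4], [3,5], [3,6], [4,6], [5,6]
  2-simplices (8): [1,2,4], [1,2,5], [1,3,4], [1,3,5], [2,4,6], [2,5,6], [3,4,6], [3,5,6]

so the chain groups are C_0 ≅ Z^6, C_1 ≅ Z^12, C_2 ≅ Z^8.

Boundary ∂_1: C_1 → C_0 sends each edge [p,q] (with p < q) to q − p. For instance
  ∂[2,4] = [4] − [2].
The resulting 6×12 matrix has rank 5, and its Smith normal form has invariant factors (1,1,1,1,1).

Boundary ∂_2: C_2 → C_1 sends each 2-simplex [p,q,r] to [q,r] − [p,r] + [p,q]. For instance
  ∂[3,5,6] = [5,6] − [3,6] + [3,5],
  ∂[2,5,6] = [5,6] − [2,6] + [2,5].
The 12×8 boundary matrix has rank 7 and Smith normal form diag(1,1,1,1,1,1,1).

Now H_k = ker ∂_k / im ∂_{k+1}, so:

  H_0: rank C_0 − rank ∂_1 = 6 − 5 = 1, and the invariant factors of ∂_1 are all 1, so H_0 = Z.
  H_1: rank ker ∂_1 − rank ∂_2 = (12 − 5) − 7 = 0, and the invariant factors of ∂_2 are all 1, so H_1 = 0.
  H_2: rank ker ∂_2 − rank ∂_3 = (8 − 7) − 0 = 1, and there is no ∂_3, so H_2 = Z.

Hence the Betti numbers are b_0 = 1, b_1 = 0, b_2 = 1.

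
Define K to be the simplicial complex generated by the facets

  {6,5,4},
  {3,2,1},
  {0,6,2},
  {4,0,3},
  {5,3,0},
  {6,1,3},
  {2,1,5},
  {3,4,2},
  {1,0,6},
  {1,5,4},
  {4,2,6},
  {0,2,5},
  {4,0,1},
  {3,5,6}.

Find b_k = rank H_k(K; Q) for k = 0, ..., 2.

b_0 = 1, b_1 = 2, b_2 = 1.

K has 7 vertices, 21 edges, 14 triangles.
rank ∂_0 = 0, rank ∂_1 = 6 ⇒ b_0 = 7 − 0 − 6 = 1; all invariant factors of ∂_1 are 1 so no torsion. So H_0 = Z.
rank ∂_1 = 6, rank ∂_2 = 13 ⇒ b_1 = 21 − 6 − 13 = 2; all invariant factors of ∂_2 are 1 so no torsion. So H_1 = Z^2.
rank ∂_2 = 13, rank ∂_3 = 0 ⇒ b_2 = 14 − 13 − 0 = 1. So H_2 = Z.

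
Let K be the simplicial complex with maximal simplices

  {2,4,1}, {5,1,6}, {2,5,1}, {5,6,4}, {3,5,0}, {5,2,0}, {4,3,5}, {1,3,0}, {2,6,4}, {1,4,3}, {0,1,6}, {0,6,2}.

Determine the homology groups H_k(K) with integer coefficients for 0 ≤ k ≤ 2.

H_0 ≅ Z,  H_1 ≅ Z/2,  H_2 = 0.

K has 7 vertices, 18 edges, 12 triangles.
rank ∂_0 = 0, rank ∂_1 = 6 ⇒ b_0 = 7 − 0 − 6 = 1; all invariant factors of ∂_1 are 1 so no torsion. So H_0 = Z.
rank ∂_1 = 6, rank ∂_2 = 12 ⇒ b_1 = 18 − 6 − 12 = 0; ∂_2 has invariant factor(s) [2] giving torsion. So H_1 = Z/2.
rank ∂_2 = 12, rank ∂_3 = 0 ⇒ b_2 = 12 − 12 − 0 = 0. So H_2 = 0.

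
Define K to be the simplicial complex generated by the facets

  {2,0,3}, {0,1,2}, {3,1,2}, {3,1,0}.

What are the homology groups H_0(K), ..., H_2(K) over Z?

K has 4 vertices, 6 edges, 4 triangles.
rank ∂_0 = 0, rank ∂_1 = 3 ⇒ b_0 = 4 − 0 − 3 = 1; all invariant factors of ∂_1 are 1 so no torsion. So H_0 ≅ Z.
rank ∂_1 = 3, rank ∂_2 = 3 ⇒ b_1 = 6 − 3 − 3 = 0; all invariant factors of ∂_2 are 1 so no torsion. So H_1 ≅ 0.
rank ∂_2 = 3, rank ∂_3 = 0 ⇒ b_2 = 4 − 3 − 0 = 1. So H_2 ≅ Z.

H_0 = Z,  H_1 = 0,  H_2 = Z.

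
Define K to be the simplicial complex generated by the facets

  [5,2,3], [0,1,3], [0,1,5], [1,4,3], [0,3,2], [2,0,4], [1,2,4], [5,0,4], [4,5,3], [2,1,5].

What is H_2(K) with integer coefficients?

H_2 ≅ 0.

Take the total order 0 < 1 < 2 < 3 < 4 < 5 on the vertex set. Then K (dimension 2) consists of the simplices:

  0-simplices (6): [0], [1], [2], [3], [4], [5]
  1-simplices (15): [0,1], [0,2], [0,3], [0,4], [0,5], [1,2], [1,3], [1,4], [1,5], [2,3], [2,4], [2,5], [3,4], [3,5], [4,5]
  2-simplices (10): [0,1,3], [0,1,5], [0,2,3], [0,2,4], [0,4,5], [1,2,4], [1,2,5], [1,3,4], [2,3,5], [3,4,5]

giving chain groups C_0 ≅ Z^6, C_1 ≅ Z^15, C_2 ≅ Z^10.

The boundary map ∂_1: C_1 → C_0 sends each edge [p,q] (with p < q) to q − p.
The resulting 6×15 matrix has rank 5, and its Smith normal form has invariant factors (1,1,1,1,1).

Boundary ∂_2: C_2 → C_1 acts by ∂[p,q,r] = [q,r] − [p,r] + [p,q]. For instance
  ∂[0,2,4] = [2,4] − [0,4] + [0,2],
  ∂[0,1,5] = [1,5] − [0,5] + [0,1].
This gives a 15×10 integer matrix of rank 10; reducing to Smith normal form yields diagonal entries (1,1,1,1,1,1,1,1,1,2).

Reading off H_k = ker ∂_k / im ∂_{k+1}:

  H_2: rank ker ∂_2 − rank ∂_3 = (10 − 10) − 0 = 0, and there is no ∂_3, so H_2 = 0.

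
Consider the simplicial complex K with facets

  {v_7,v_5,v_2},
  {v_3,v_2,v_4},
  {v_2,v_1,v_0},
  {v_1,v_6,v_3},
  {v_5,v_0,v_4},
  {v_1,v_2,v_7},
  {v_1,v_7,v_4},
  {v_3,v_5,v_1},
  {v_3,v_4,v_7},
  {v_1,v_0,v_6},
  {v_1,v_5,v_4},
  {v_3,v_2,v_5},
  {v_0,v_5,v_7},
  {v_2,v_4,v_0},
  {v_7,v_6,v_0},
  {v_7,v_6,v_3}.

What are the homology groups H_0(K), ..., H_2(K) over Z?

H_0 = Z,  H_1 = Z^2,  H_2 = Z.

We work with the vertex ordering v_0 < v_1 < v_2 < v_3 < v_4 < v_5 < v_6 < v_7. The simplices of K, each written with vertices in increasing order, are:

  0-simplices (8): [v_0], [v_1], [v_2], [v_3], [v_4], [v_5], [v_6], [v_7]
  1-simplices (24): (24 of them)
  2-simplices (16): (16 of them)

giving chain groups C_0 ≅ Z^8, C_1 ≅ Z^24, C_2 ≅ Z^16.

The boundary map ∂_1: C_1 → C_0 sends each edge [p,q] (with p < q) to q − p.
The resulting 8×24 matrix has rank 7, and its Smith normal form has invariant factors (1,1,1,1,1,1,1).

The boundary map ∂_2: C_2 → C_1 sends each 2-simplex [p,q,r] to [q,r] − [p,r] + [p,q]. For instance
  ∂[v_2,v_5,v_7] = [v_5,v_7] − [v_2,v_7] + [v_2,v_5],
  ∂[v_0,v_6,v_7] = [v_6,v_7] − [v_0,v_7] + [v_0,v_6].
As a 24×16 matrix over Z this has rank 15, with invariant factors (1,1,1,1,1,1,1,1,1,1,1,1,1,1,1).

Reading off H_k = ker ∂_k / im ∂_{k+1}:

  H_0: rank C_0 − rank ∂_1 = 8 − 7 = 1, and the invariant factors of ∂_1 are all 1, so H_0 = Z.
  H_1: rank ker ∂_1 − rank ∂_2 = (24 − 7) − 15 = 2, and the invariant factors of ∂_2 are all 1, so H_1 = Z^2.
  H_2: rank ker ∂_2 − rank ∂_3 = (16 − 15) − 0 = 1, and there is no ∂_3, so H_2 = Z.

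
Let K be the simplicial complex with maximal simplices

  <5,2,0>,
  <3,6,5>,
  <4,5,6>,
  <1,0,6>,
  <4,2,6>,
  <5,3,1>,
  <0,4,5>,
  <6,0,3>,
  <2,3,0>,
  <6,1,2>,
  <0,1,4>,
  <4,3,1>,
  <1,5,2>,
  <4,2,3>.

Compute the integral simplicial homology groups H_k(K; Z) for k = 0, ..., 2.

Order the vertices as 0 < 1 < 2 < 3 < 4 < 5 < 6. Listing each simplex with vertices in this order, K has dimension 2 with simplices:

  0-simplices (7): [0], [1], [2], [3], [4], [5], [6]
  1-simplices (21): [0,1], [0,2], [0,3], [0,4], [0,5], [0,6], [1,2], [1,3], [1,4], [1,5], [1,6], [2,3], [2,4], [2,5], [2,6], [3,4], [3,5], [3,6], [4,5], [4,6], [5,6]
  2-simplices (14): [0,1,4], [0,1,6], [0,2,3], [0,2,5], [0,3,6], [0,4,5], [1,2,5], [1,2,6], [1,3,4], [1,3,5], [2,3,4], [2,4,6], [3,5,6], [4,5,6]

Hence C_0 ≅ Z^7, C_1 ≅ Z^21, C_2 ≅ Z^14.

The boundary map ∂_1: C_1 → C_0 maps an edge to its endpoints' difference, ∂[p,q] = q − p. For instance
  ∂[1,6] = [6] − [1].
This gives a 7×21 integer matrix of rank 6; reducing to Smith normal form yields diagonal entries (1,1,1,1,1,1).

The boundary map ∂_2: C_2 → C_1 acts by ∂[p,q,r] = [q,r] − [p,r] + [p,q]. For instance
  ∂[0,2,3] = [2,3] − [0,3] + [0,2],
  ∂[1,2,5] = [2,5] − [1,5] + [1,2].
The resulting 21×14 matrix has rank 13, and its Smith normal form has invariant factors (1,1,1,1,1,1,1,1,1,1,1,1,1).

From H_k ≅ ker(∂_k) / im(∂_{k+1}) we obtain:

  H_0: rank C_0 − rank ∂_1 = 7 − 6 = 1, and the invariant factors of ∂_1 are all 1, so H_0 = Z.
  H_1: rank ker ∂_1 − rank ∂_2 = (21 − 6) − 13 = 2, and the invariant factors of ∂_2 are all 1, so H_1 = Z^2.
  H_2: rank ker ∂_2 − rank ∂_3 = (14 − 13) − 0 = 1, and there is no ∂_3, so H_2 = Z.

H_0 = Z,  H_1 = Z^2,  H_2 = Z.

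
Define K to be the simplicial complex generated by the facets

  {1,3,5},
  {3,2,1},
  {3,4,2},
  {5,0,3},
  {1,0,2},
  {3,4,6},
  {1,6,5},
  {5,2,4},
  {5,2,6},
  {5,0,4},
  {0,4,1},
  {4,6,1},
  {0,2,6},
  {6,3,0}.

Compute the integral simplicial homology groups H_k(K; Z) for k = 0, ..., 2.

H_0 = Z,  H_1 = Z^2,  H_2 = Z.

We work with the vertex ordering 0 < 1 < 2 < 3 < 4 < 5 < 6. The simplices of K, each written with vertices in increasing order, are:

  0-simplices (7): [0], [1], [2], [3], [4], [5], [6]
  1-simplices (21): [0,1], [0,2], [0,3], [0,4], [0,5], [0,6], [1,2], [1,3], [1,4], [1,5], [1,6], [2,3], [2,4], [2,5], [2,6], [3,4], [3,5], [3,6], [4,5], [4,6], [5,6]
  2-simplices (14): [0,1,2], [0,1,4], [0,2,6], [0,3,5], [0,3,6], [0,4,5], [1,2,3], [1,3,5], [1,4,6], [1,5,6], [2,3,4], [2,4,5], [2,5,6], [3,4,6]

so the chain groups are C_0 ≅ Z^7, C_1 ≅ Z^21, C_2 ≅ Z^14.

Boundary ∂_1: C_1 → C_0 is given by ∂[p,q] = [q] − [p]. For instance
  ∂[2,4] = [4] − [2].
The resulting 7×21 matrix has rank 6, and its Smith normal form has invariant factors (1,1,1,1,1,1).

Boundary ∂_2: C_2 → C_1 maps a triangle to the signed sum of its edges. For instance
  ∂[0,3,6] = [3,6] − [0,6] + [0,3],
  ∂[1,2,3] = [2,3] − [1,3] + [1,2].
The 21×14 boundary matrix has rank 13 and Smith normal form diag(1,1,1,1,1,1,1,1,1,1,1,1,1).

Computing H_k = (kernel of ∂_k) / (image of ∂_{k+1}):

  H_0: rank C_0 − rank ∂_1 = 7 − 6 = 1, and the invariant factors of ∂_1 are all 1, so H_0 = Z.
  H_1: rank ker ∂_1 − rank ∂_2 = (21 − 6) − 13 = 2, and the invariant factors of ∂_2 are all 1, so H_1 = Z^2.
  H_2: rank ker ∂_2 − rank ∂_3 = (14 − 13) − 0 = 1, and there is no ∂_3, so H_2 = Z.

As a check, the Euler characteristic is 7 − 21 + 14 = 0, which agrees with 1 − 2 + 1 = 0.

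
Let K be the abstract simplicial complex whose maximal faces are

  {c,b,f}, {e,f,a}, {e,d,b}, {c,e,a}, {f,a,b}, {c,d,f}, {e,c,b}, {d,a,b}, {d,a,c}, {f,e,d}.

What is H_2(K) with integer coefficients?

H_2 = 0.

We work with the vertex ordering a < b < c < d < e < f. The simplices of K, each written with vertices in increasing order, are:

  0-simplices (6): a, b, c, d, e, f
  1-simplices (15): ab, ac, ad, ae, af, bc, bd, be, bf, cd, ce, cf, de, df, ef
  2-simplices (10): abd, abf, acd, ace, aef, bce, bcf, bde, cdf, def

Hence C_0 ≅ Z^6, C_1 ≅ Z^15, C_2 ≅ Z^10.

∂_1: C_1 → C_0 sends each edge [p,q] (with p < q) to q − p. For instance
  ∂bf = f − b.
The resulting 6×15 matrix has rank 5, and its Smith normal form has invariant factors (1,1,1,1,1).

∂_2: C_2 → C_1 acts by ∂[p,q,r] = [q,r] − [p,r] + [p,q]. For instance
  ∂bde = de − be + bd,
  ∂abd = bd − ad + ab.
The resulting 15×10 matrix has rank 10, and its Smith normal form has invariant factors (1,1,1,1,1,1,1,1,1,2).

From H_k ≅ ker(∂_k) / im(∂_{k+1}) we obtain:

  H_2: rank ker ∂_2 − rank ∂_3 = (10 − 10) − 0 = 0, and there is no ∂_3, so H_2 = 0.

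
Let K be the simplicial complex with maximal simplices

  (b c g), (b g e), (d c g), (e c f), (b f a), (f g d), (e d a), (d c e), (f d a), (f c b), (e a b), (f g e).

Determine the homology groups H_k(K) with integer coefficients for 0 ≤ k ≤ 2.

H_0 = Z,  H_1 = Z/2Z,  H_2 = 0.

Take the total order a < b < c < d < e < f < g on the vertex set. Then K (dimension 2) consists of the simplices:

  0-simplices (7): a, b, c, d, e, f, g
  1-simplices (18): ab, ad, ae, af, bc, be, bf, bg, cd, ce, cf, cg, de, df, dg, ef, eg, fg
  2-simplices (12): abe, abf, ade, adf, bcf, bcg, beg, cde, cdg, cef, dfg, efg

giving chain groups C_0 ≅ Z^7, C_1 ≅ Z^18, C_2 ≅ Z^12.

∂_1: C_1 → C_0 sends each edge [p,q] (with p < q) to q − p. For instance
  ∂af = f − a.
The 7×18 boundary matrix has rank 6 and Smith normal form diag(1,1,1,1,1,1).

Boundary ∂_2: C_2 → C_1 sends each 2-simplex [p,q,r] to [q,r] − [p,r] + [p,q]. For instance
  ∂abe = be − ae + ab,
  ∂beg = eg − bg + be.
As a 18×12 matrix over Z this has rank 12, with invariant factors (1,1,1,1,1,1,1,1,1,1,1,2).

Computing H_k = (kernel of ∂_k) / (image of ∂_{k+1}):

  H_0: rank C_0 − rank ∂_1 = 7 − 6 = 1, and the invariant factors of ∂_1 are all 1, so H_0 = Z.
  H_1: rank ker ∂_1 − rank ∂_2 = (18 − 6) − 12 = 0, and ∂_2 has invariant factor 2 > 1, so H_1 = Z/2Z.
  H_2: rank ker ∂_2 − rank ∂_3 = (12 − 12) − 0 = 0, and there is no ∂_3, so H_2 = 0.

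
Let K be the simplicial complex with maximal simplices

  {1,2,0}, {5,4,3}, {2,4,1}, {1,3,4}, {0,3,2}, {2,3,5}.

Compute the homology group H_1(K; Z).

H_1 = Z.

Fix the vertex order 0 < 1 < 2 < 3 < 4 < 5 and write every simplex with vertices in increasing order. Then dim K = 2 and the simplices of K are:

  0-simplices (6): [0], [1], [2], [3], [4], [5]
  1-simplices (12): [0,1], [0,2], [0,3], [1,2], [1,3], [1,4], [2,3], [2,4], [2,5], [3,4], [3,5], [4,5]
  2-simplices (6): [0,1,2], [0,2,3], [1,2,4], [1,3,4], [2,3,5], [3,4,5]

so the chain groups are C_0 ≅ Z^6, C_1 ≅ Z^12, C_2 ≅ Z^6.

Boundary ∂_1: C_1 → C_0 maps an edge to its endpoints' difference, ∂[p,q] = q − p.
The 6×12 boundary matrix has rank 5 and Smith normal form diag(1,1,1,1,1).

∂_2: C_2 → C_1 sends each 2-simplex [p,q,r] to [q,r] − [p,r] + [p,q]. For instance
  ∂[2,3,5] = [3,5] − [2,5] + [2,3],
  ∂[0,2,3] = [2,3] − [0,3] + [0,2].
This gives a 12×6 integer matrix of rank 6; reducing to Smith normal form yields diagonal entries (1,1,1,1,1,1).

Computing H_k = (kernel of ∂_k) / (image of ∂_{k+1}):

  H_1: rank ker ∂_1 − rank ∂_2 = (12 − 5) − 6 = 1, and the invariant factors of ∂_2 are all 1, so H_1 ≅ Z.

(K is a triangulation of the cylinder S^1 x I.)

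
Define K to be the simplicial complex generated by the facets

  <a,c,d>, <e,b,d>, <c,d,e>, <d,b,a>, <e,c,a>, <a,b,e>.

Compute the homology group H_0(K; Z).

Take the total order a < b < c < d < e on the vertex set. Then K (dimension 2) consists of the simplices:

  0-simplices (5): a, b, c, d, e
  1-simplices (9): ab, ac, ad, ae, bd, be, cd, ce, de
  2-simplices (6): abd, abe, acd, ace, bde, cde

so the chain groups are C_0 ≅ Z^5, C_1 ≅ Z^9, C_2 ≅ Z^6.

The boundary map ∂_1: C_1 → C_0 is given by ∂[p,q] = [q] − [p]. For instance
  ∂bd = d − b.
As a 5×9 matrix over Z this has rank 4, with invariant factors (1,1,1,1).

Boundary ∂_2: C_2 → C_1 maps a triangle to the signed sum of its edges. For instance
  ∂abd = bd − ad + ab,
  ∂abe = be − ae + ab.
The 9×6 boundary matrix has rank 5 and Smith normal form diag(1,1,1,1,1).

Computing H_k = (kernel of ∂_k) / (image of ∂_{k+1}):

  H_0: rank C_0 − rank ∂_1 = 5 − 4 = 1, and the invariant factors of ∂_1 are all 1, so H_0 ≅ Z.

H_0 = Z.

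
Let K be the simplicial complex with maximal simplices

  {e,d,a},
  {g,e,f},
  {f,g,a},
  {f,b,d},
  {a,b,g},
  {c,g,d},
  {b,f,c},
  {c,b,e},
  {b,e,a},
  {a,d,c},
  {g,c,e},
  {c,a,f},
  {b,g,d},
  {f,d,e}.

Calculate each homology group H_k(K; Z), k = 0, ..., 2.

H_0 = Z,  H_1 = Z^2,  H_2 = Z.

Fix the vertex order a < b < c < d < e < f < g and write every simplex with vertices in increasing order. Then dim K = 2 and the simplices of K are:

  0-simplices (7): a, b, c, d, e, f, g
  1-simplices (21): ab, ac, ad, ae, af, ag, bc, bd, be, bf, bg, cd, ce, cf, cg, de, df, dg, ef, eg, fg
  2-simplices (14): abe, abg, acd, acf, ade, afg, bce, bcf, bdf, bdg, cdg, ceg, def, efg

so the chain groups are C_0 ≅ Z^7, C_1 ≅ Z^21, C_2 ≅ Z^14.

Boundary ∂_1: C_1 → C_0 maps an edge to its endpoints' difference, ∂[p,q] = q − p. For instance
  ∂bc = c − b.
The resulting 7×21 matrix has rank 6, and its Smith normal form has invariant factors (1,1,1,1,1,1).

Boundary ∂_2: C_2 → C_1 maps a triangle to the signed sum of its edges. For instance
  ∂abe = be − ae + ab,
  ∂bdg = dg − bg + bd.
This gives a 21×14 integer matrix of rank 13; reducing to Smith normal form yields diagonal entries (1,1,1,1,1,1,1,1,1,1,1,1,1).

From H_k ≅ ker(∂_k) / im(∂_{k+1}) we obtain:

  H_0: rank C_0 − rank ∂_1 = 7 − 6 = 1, and the invariant factors of ∂_1 are all 1, so H_0 = Z.
  H_1: rank ker ∂_1 − rank ∂_2 = (21 − 6) − 13 = 2, and the invariant factors of ∂_2 are all 1, so H_1 = Z^2.
  H_2: rank ker ∂_2 − rank ∂_3 = (14 − 13) − 0 = 1, and there is no ∂_3, so H_2 = Z.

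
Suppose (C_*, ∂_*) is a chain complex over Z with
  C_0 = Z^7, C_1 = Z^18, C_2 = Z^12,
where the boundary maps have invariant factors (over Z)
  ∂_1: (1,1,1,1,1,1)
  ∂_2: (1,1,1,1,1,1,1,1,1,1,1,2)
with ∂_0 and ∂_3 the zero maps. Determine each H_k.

H_0 ≅ Z,  H_1 ≅ Z/2,  H_2 = 0.

H_0: b_0 = 7 − 0 − 6 = 1; torsion from ∂_1 factors > 1: none. So H_0 ≅ Z.
H_1: b_1 = 18 − 6 − 12 = 0; torsion from ∂_2 factors > 1: [2]. So H_1 ≅ Z/2.
H_2: b_2 = 12 − 12 − 0 = 0; torsion from ∂_3 factors > 1: none. So H_2 ≅ 0.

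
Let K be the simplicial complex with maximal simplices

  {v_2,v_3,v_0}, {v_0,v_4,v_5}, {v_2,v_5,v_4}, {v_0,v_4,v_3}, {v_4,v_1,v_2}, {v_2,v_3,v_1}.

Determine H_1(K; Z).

H_1 = Z.

Order the vertices as v_0 < v_1 < v_2 < v_3 < v_4 < v_5. Listing each simplex with vertices in this order, K has dimension 2 with simplices:

  0-simplices (6): [v_0], [v_1], [v_2], [v_3], [v_4], [v_5]
  1-simplices (12): [v_0,v_2], [v_0,v_3], [v_0,v_4], [v_0,v_5], [v_1,v_2], [v_1,v_3], [v_1,v_4], [v_2,v_3], [v_2,v_4], [v_2,v_5], [v_3,v_4], [v_4,v_5]
  2-simplices (6): [v_0,v_2,v_3], [v_0,v_3,v_4], [v_0,v_4,v_5], [v_1,v_2,v_3], [v_1,v_2,v_4], [v_2,v_4,v_5]

giving chain groups C_0 ≅ Z^6, C_1 ≅ Z^12, C_2 ≅ Z^6.

∂_1: C_1 → C_0 is given by ∂[p,q] = [q] − [p]. For instance
  ∂[v_2,v_3] = [v_3] − [v_2].
As a 6×12 matrix over Z this has rank 5, with invariant factors (1,1,1,1,1).

The boundary map ∂_2: C_2 → C_1 maps a triangle to the signed sum of its edges. For instance
  ∂[v_1,v_2,v_3] = [v_2,v_3] − [v_1,v_3] + [v_1,v_2],
  ∂[v_0,v_4,v_5] = [v_4,v_5] − [v_0,v_5] + [v_0,v_4].
The 12×6 boundary matrix has rank 6 and Smith normal form diag(1,1,1,1,1,1).

Now H_k = ker ∂_k / im ∂_{k+1}, so:

  H_1: rank ker ∂_1 − rank ∂_2 = (12 − 5) − 6 = 1, and the invariant factors of ∂_2 are all 1, so H_1 = Z.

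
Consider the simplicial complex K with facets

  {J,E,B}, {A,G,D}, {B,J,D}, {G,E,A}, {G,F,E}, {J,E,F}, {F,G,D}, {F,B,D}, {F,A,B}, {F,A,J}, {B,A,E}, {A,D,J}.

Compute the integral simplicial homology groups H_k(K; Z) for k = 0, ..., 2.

H_0 = Z,  H_1 = Z/2,  H_2 = 0.

Take the total order A < B < D < E < F < G < J on the vertex set. Then K (dimension 2) consists of the simplices:

  0-simplices (7): A, B, D, E, F, G, J
  1-simplices (18): AB, AD, AE, AF, AG, AJ, BD, BE, BF, BJ, DF, DG, DJ, EF, EG, EJ, FG, FJ
  2-simplices (12): ABE, ABF, ADG, ADJ, AEG, AFJ, BDF, BDJ, BEJ, DFG, EFG, EFJ

giving chain groups C_0 ≅ Z^7, C_1 ≅ Z^18, C_2 ≅ Z^12.

Boundary ∂_1: C_1 → C_0 sends each edge [p,q] (with p < q) to q − p.
The resulting 7×18 matrix has rank 6, and its Smith normal form has invariant factors (1,1,1,1,1,1).

Boundary ∂_2: C_2 → C_1 maps a triangle to the signed sum of its edges. For instance
  ∂ABE = BE − AE + AB,
  ∂AEG = EG − AG + AE.
The 18×12 boundary matrix has rank 12 and Smith normal form diag(1,1,1,1,1,1,1,1,1,1,1,2).

From H_k ≅ ker(∂_k) / im(∂_{k+1}) we obtain:

  H_0: rank C_0 − rank ∂_1 = 7 − 6 = 1, and the invariant factors of ∂_1 are all 1, so H_0 = Z.
  H_1: rank ker ∂_1 − rank ∂_2 = (18 − 6) − 12 = 0, and ∂_2 has invariant factor 2 > 1, so H_1 = Z/2.
  H_2: rank ker ∂_2 − rank ∂_3 = (12 − 12) − 0 = 0, and there is no ∂_3, so H_2 = 0.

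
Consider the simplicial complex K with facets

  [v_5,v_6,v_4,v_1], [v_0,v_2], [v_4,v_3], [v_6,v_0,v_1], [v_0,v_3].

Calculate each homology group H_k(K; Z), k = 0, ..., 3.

We work with the vertex ordering v_0 < v_1 < v_2 < v_3 < v_4 < v_5 < v_6. The simplices of K, each written with vertices in increasing order, are:

  0-simplices (7): [v_0], [v_1], [v_2], [v_3], [v_4], [v_5], [v_6]
  1-simplices (11): [v_0,v_1], [v_0,v_2], [v_0,v_3], [v_0,v_6], [v_1,v_4], [v_1,v_5], [v_1,v_6], [v_3,v_4], [v_4,v_5], [v_4,v_6], [v_5,v_6]
  2-simplices (5): [v_0,v_1,v_6], [v_1,v_4,v_5], [v_1,v_4,v_6], [v_1,v_5,v_6], [v_4,v_5,v_6]
  3-simplices (1): [v_1,v_4,v_5,v_6]

Hence C_0 ≅ Z^7, C_1 ≅ Z^11, C_2 ≅ Z^5, C_3 ≅ Z^1.

∂_1: C_1 → C_0 is given by ∂[p,q] = [q] − [p].
The resulting 7×11 matrix has rank 6, and its Smith normal form has invariant factors (1,1,1,1,1,1).

The boundary map ∂_2: C_2 → C_1 acts by ∂[p,q,r] = [q,r] − [p,r] + [p,q]. For instance
  ∂[v_1,v_4,v_5] = [v_4,v_5] − [v_1,v_5] + [v_1,v_4],
  ∂[v_4,v_5,v_6] = [v_5,v_6] − [v_4,v_6] + [v_4,v_5].
The 11×5 boundary matrix has rank 4 and Smith normal form diag(1,1,1,1).

Boundary ∂_3: C_3 → C_2 sends each 3-simplex σ to the alternating sum Σ_i (−1)^i (σ with its i-th vertex removed). For instance
  ∂[v_1,v_4,v_5,v_6] = [v_4,v_5,v_6] − [v_1,v_5,v_6] + [v_1,v_4,v_6] − [v_1,v_4,v_5].
The resulting 5×1 matrix has rank 1, and its Smith normal form has invariant factors (1).

Now H_k = ker ∂_k / im ∂_{k+1}, so:

  H_0: rank C_0 − rank ∂_1 = 7 − 6 = 1, and the invariant factors of ∂_1 are all 1, so H_0 ≅ Z.
  H_1: rank ker ∂_1 − rank ∂_2 = (11 − 6) − 4 = 1, and the invariant factors of ∂_2 are all 1, so H_1 ≅ Z.
  H_2: rank ker ∂_2 − rank ∂_3 = (5 − 4) − 1 = 0, and the invariant factors of ∂_3 are all 1, so H_2 ≅ 0.
  H_3: rank ker ∂_3 − rank ∂_4 = (1 − 1) − 0 = 0, and there is no ∂_4, so H_3 ≅ 0.

As a check, the Euler characteristic is 7 − 11 + 5 − 1 = 0, which agrees with 1 − 1 + 0 − 0 = 0.

H_0 ≅ Z,  H_1 ≅ Z,  H_2 = 0,  H_3 = 0.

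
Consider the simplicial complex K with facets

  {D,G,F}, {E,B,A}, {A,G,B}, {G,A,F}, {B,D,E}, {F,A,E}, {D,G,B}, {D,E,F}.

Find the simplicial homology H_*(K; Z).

Take the total order A < B < D < E < F < G on the vertex set. Then K (dimension 2) consists of the simplices:

  0-simplices (6): A, B, D, E, F, G
  1-simplices (12): AB, AE, AF, AG, BD, BE, BG, DE, DF, DG, EF, FG
  2-simplices (8): ABE, ABG, AEF, AFG, BDE, BDG, DEF, DFG

giving chain groups C_0 ≅ Z^6, C_1 ≅ Z^12, C_2 ≅ Z^8.

The boundary map ∂_1: C_1 → C_0 maps an edge to its endpoints' difference, ∂[p,q] = q − p. For instance
  ∂AB = B − A.
The resulting 6×12 matrix has rank 5, and its Smith normal form has invariant factors (1,1,1,1,1).

∂_2: C_2 → C_1 maps a triangle to the signed sum of its edges. For instance
  ∂BDG = DG − BG + BD,
  ∂AFG = FG − AG + AF.
The 12×8 boundary matrix has rank 7 and Smith normal form diag(1,1,1,1,1,1,1).

Reading off H_k = ker ∂_k / im ∂_{k+1}:

  H_0: rank C_0 − rank ∂_1 = 6 − 5 = 1, and the invariant factors of ∂_1 are all 1, so H_0 = Z.
  H_1: rank ker ∂_1 − rank ∂_2 = (12 − 5) − 7 = 0, and the invariant factors of ∂_2 are all 1, so H_1 = 0.
  H_2: rank ker ∂_2 − rank ∂_3 = (8 − 7) − 0 = 1, and there is no ∂_3, so H_2 = Z.

H_0 = Z,  H_1 = 0,  H_2 = Z.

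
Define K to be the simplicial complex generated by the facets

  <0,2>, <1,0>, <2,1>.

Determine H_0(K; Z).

H_0 = Z.

Order the vertices as 0 < 1 < 2. Listing each simplex with vertices in this order, K has dimension 1 with simplices:

  0-simplices (3): [0], [1], [2]
  1-simplices (3): [0,1], [0,2], [1,2]

so the chain groups are C_0 ≅ Z^3, C_1 ≅ Z^3.

Boundary ∂_1: C_1 → C_0 maps an edge to its endpoints' difference, ∂[p,q] = q − p.
As a 3×3 matrix over Z this has rank 2, with invariant factors (1,1).

Now H_k = ker ∂_k / im ∂_{k+1}, so:

  H_0: rank C_0 − rank ∂_1 = 3 − 2 = 1, and the invariant factors of ∂_1 are all 1, so H_0 = Z.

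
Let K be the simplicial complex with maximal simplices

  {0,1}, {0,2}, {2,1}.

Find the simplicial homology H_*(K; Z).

H_0 = Z,  H_1 = Z.

K has 3 vertices, 3 edges.
rank ∂_0 = 0, rank ∂_1 = 2 ⇒ b_0 = 3 − 0 − 2 = 1; all invariant factors of ∂_1 are 1 so no torsion. So H_0 ≅ Z.
rank ∂_1 = 2, rank ∂_2 = 0 ⇒ b_1 = 3 − 2 − 0 = 1. So H_1 ≅ Z.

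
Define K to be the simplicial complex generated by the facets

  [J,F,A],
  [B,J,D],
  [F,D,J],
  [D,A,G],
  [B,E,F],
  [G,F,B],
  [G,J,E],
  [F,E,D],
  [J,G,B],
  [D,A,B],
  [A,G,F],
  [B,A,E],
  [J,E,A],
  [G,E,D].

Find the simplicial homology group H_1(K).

Take the total order A < B < D < E < F < G < J on the vertex set. Then K (dimension 2) consists of the simplices:

  0-simplices (7): A, B, D, E, F, G, J
  1-simplices (21): AB, AD, AE, AF, AG, AJ, BD, BE, BF, BG, BJ, DE, DF, DG, DJ, EF, EG, EJ, FG, FJ, GJ
  2-simplices (14): ABD, ABE, ADG, AEJ, AFG, AFJ, BDJ, BEF, BFG, BGJ, DEF, DEG, DFJ, EGJ

so the chain groups are C_0 ≅ Z^7, C_1 ≅ Z^21, C_2 ≅ Z^14.

∂_1: C_1 → C_0 sends each edge [p,q] (with p < q) to q − p.
This gives a 7×21 integer matrix of rank 6; reducing to Smith normal form yields diagonal entries (1,1,1,1,1,1).

The boundary map ∂_2: C_2 → C_1 maps a triangle to the signed sum of its edges. For instance
  ∂ABD = BD − AD + AB,
  ∂ADG = DG − AG + AD.
The 21×14 boundary matrix has rank 13 and Smith normal form diag(1,1,1,1,1,1,1,1,1,1,1,1,1).

Computing H_k = (kernel of ∂_k) / (image of ∂_{k+1}):

  H_1: rank ker ∂_1 − rank ∂_2 = (21 − 6) − 13 = 2, and the invariant factors of ∂_2 are all 1, so H_1 = Z^2.

(K is a triangulation of the torus T^2.)

H_1 = Z^2.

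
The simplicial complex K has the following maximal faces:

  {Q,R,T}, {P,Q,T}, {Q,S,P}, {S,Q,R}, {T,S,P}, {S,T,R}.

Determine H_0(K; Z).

H_0 = Z.

Take the total order P < Q < R < S < T on the vertex set. Then K (dimension 2) consists of the simplices:

  0-simplices (5): P, Q, R, S, T
  1-simplices (9): PQ, PS, PT, QR, QS, QT, RS, RT, ST
  2-simplices (6): PQS, PQT, PST, QRS, QRT, RST

giving chain groups C_0 ≅ Z^5, C_1 ≅ Z^9, C_2 ≅ Z^6.

Boundary ∂_1: C_1 → C_0 maps an edge to its endpoints' difference, ∂[p,q] = q − p.
As a 5×9 matrix over Z this has rank 4, with invariant factors (1,1,1,1).

∂_2: C_2 → C_1 sends each 2-simplex [p,q,r] to [q,r] − [p,r] + [p,q]. For instance
  ∂RST = ST − RT + RS,
  ∂PQS = QS − PS + PQ.
The 9×6 boundary matrix has rank 5 and Smith normal form diag(1,1,1,1,1).

Reading off H_k = ker ∂_k / im ∂_{k+1}:

  H_0: rank C_0 − rank ∂_1 = 5 − 4 = 1, and the invariant factors of ∂_1 are all 1, so H_0 ≅ Z.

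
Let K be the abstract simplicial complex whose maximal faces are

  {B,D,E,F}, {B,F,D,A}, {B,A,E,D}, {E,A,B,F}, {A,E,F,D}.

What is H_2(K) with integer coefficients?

H_2 = 0.

We work with the vertex ordering A < B < D < E < F. The simplices of K, each written with vertices in increasing order, are:

  0-simplices (5): A, B, D, E, F
  1-simplices (10): AB, AD, AE, AF, BD, BE, BF, DE, DF, EF
  2-simplices (10): ABD, ABE, ABF, ADE, ADF, AEF, BDE, BDF, BEF, DEF
  3-simplices (5): ABDE, ABDF, ABEF, ADEF, BDEF

Hence C_0 ≅ Z^5, C_1 ≅ Z^10, C_2 ≅ Z^10, C_3 ≅ Z^5.

The boundary map ∂_1: C_1 → C_0 is given by ∂[p,q] = [q] − [p]. For instance
  ∂DE = E − D.
This gives a 5×10 integer matrix of rank 4; reducing to Smith normal form yields diagonal entries (1,1,1,1).

Boundary ∂_2: C_2 → C_1 acts by ∂[p,q,r] = [q,r] − [p,r] + [p,q]. For instance
  ∂ADE = DE − AE + AD,
  ∂BEF = EF − BF + BE.
The resulting 10×10 matrix has rank 6, and its Smith normal form has invariant factors (1,1,1,1,1,1).

Boundary ∂_3: C_3 → C_2 sends each 3-simplex σ to the alternating sum Σ_i (−1)^i (σ with its i-th vertex removed). For instance
  ∂BDEF = DEF − BEF + BDF − BDE,
  ∂ADEF = DEF − AEF + ADF − ADE.
This gives a 10×5 integer matrix of rank 4; reducing to Smith normal form yields diagonal entries (1,1,1,1).

Now H_k = ker ∂_k / im ∂_{k+1}, so:

  H_2: rank ker ∂_2 − rank ∂_3 = (10 − 6) − 4 = 0, and the invariant factors of ∂_3 are all 1, so H_2 ≅ 0.

(K is a triangulation of the 3-sphere S^3.)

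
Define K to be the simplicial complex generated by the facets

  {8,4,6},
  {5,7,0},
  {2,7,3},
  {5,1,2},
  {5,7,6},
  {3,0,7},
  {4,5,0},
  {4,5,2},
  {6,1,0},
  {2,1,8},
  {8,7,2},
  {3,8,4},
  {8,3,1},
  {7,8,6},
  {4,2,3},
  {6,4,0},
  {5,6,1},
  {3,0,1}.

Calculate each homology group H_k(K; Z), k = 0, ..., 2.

K has 9 vertices, 27 edges, 18 triangles.
rank ∂_0 = 0, rank ∂_1 = 8 ⇒ b_0 = 9 − 0 − 8 = 1; all invariant factors of ∂_1 are 1 so no torsion. So H_0 ≅ Z.
rank ∂_1 = 8, rank ∂_2 = 18 ⇒ b_1 = 27 − 8 − 18 = 1; ∂_2 has invariant factor(s) [2] giving torsion. So H_1 ≅ Z ⊕ Z/2Z.
rank ∂_2 = 18, rank ∂_3 = 0 ⇒ b_2 = 18 − 18 − 0 = 0. So H_2 ≅ 0.

H_0 = Z,  H_1 = Z ⊕ Z/2Z,  H_2 = 0.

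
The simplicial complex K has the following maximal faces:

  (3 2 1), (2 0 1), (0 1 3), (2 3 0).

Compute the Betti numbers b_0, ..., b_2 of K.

b_0 = 1, b_1 = 0, b_2 = 1.

Take the total order 0 < 1 < 2 < 3 on the vertex set. Then K (dimension 2) consists of the simplices:

  0-simplices (4): [0], [1], [2], [3]
  1-simplices (6): [0,1], [0,2], [0,3], [1,2], [1,3], [2,3]
  2-simplices (4): [0,1,2], [0,1,3], [0,2,3], [1,2,3]

so the chain groups are C_0 ≅ Z^4, C_1 ≅ Z^6, C_2 ≅ Z^4.

∂_1: C_1 → C_0 maps an edge to its endpoints' difference, ∂[p,q] = q − p. For instance
  ∂[2,3] = [3] − [2].
As a 4×6 matrix over Z this has rank 3, with invariant factors (1,1,1).

Boundary ∂_2: C_2 → C_1 acts by ∂[p,q,r] = [q,r] − [p,r] + [p,q]. For instance
  ∂[0,1,2] = [1,2] − [0,2] + [0,1],
  ∂[1,2,3] = [2,3] − [1,3] + [1,2].
The 6×4 boundary matrix has rank 3 and Smith normal form diag(1,1,1).

Now H_k = ker ∂_k / im ∂_{k+1}, so:

  H_0: rank C_0 − rank ∂_1 = 4 − 3 = 1, and the invariant factors of ∂_1 are all 1, so H_0 ≅ Z.
  H_1: rank ker ∂_1 − rank ∂_2 = (6 − 3) − 3 = 0, and the invariant factors of ∂_2 are all 1, so H_1 ≅ 0.
  H_2: rank ker ∂_2 − rank ∂_3 = (4 − 3) − 0 = 1, and there is no ∂_3, so H_2 ≅ Z.

As a check, the Euler characteristic is 4 − 6 + 4 = 2, which agrees with 1 − 0 + 1 = 2.

Hence the Betti numbers are b_0 = 1, b_1 = 0, b_2 = 1.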